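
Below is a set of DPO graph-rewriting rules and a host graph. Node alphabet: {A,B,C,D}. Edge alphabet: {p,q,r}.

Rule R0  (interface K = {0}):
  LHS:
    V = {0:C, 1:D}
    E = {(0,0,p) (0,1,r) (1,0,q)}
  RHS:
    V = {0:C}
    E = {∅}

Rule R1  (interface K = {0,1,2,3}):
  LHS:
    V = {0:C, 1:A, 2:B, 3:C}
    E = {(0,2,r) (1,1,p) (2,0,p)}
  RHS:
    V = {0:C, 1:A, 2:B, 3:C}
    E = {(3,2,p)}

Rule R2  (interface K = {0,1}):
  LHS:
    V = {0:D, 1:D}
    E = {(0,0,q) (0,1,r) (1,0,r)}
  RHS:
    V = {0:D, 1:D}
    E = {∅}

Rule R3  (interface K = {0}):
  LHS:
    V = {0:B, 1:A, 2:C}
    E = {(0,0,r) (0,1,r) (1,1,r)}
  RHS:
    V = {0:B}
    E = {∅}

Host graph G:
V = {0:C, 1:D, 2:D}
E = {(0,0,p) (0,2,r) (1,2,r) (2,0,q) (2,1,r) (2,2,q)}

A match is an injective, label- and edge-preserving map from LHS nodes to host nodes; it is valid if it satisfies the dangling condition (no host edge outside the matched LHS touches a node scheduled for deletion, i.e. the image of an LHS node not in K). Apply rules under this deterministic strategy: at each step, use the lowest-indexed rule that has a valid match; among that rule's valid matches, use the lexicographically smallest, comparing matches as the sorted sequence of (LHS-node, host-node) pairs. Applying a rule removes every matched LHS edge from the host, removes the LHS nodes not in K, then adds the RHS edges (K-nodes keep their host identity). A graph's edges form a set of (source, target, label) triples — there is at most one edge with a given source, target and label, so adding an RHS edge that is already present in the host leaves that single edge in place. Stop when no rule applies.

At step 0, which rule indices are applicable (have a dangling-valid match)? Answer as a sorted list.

Answer: [R2]

Rewrite trace:
R0: no valid match — 1 raw match, all fail dangling condition
R1: no valid match — LHS pattern not found
R2: 1 valid match — {0↦2, 1↦1}
R3: no valid match — LHS pattern not found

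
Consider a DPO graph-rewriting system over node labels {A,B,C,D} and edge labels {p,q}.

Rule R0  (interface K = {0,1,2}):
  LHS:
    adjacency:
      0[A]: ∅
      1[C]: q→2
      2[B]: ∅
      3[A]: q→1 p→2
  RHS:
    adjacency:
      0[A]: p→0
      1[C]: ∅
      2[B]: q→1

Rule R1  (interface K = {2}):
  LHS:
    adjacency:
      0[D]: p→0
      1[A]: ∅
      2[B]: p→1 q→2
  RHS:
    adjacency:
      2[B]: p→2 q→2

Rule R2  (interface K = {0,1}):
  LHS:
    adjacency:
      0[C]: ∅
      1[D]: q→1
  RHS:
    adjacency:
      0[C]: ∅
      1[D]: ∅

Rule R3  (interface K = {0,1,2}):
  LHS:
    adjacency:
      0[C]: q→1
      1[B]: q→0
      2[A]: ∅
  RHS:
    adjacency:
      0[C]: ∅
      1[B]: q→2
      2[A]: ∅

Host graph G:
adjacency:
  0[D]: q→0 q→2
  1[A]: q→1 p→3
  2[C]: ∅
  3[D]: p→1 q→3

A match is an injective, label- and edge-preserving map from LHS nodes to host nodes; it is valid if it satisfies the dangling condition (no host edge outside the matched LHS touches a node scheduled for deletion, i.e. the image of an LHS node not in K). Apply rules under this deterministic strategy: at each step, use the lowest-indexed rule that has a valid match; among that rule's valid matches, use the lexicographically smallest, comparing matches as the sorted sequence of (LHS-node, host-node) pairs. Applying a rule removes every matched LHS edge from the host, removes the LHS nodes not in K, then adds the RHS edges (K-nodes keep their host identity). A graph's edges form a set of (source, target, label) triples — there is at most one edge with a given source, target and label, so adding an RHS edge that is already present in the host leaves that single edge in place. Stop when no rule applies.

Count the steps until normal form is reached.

Answer: 2

Rewrite trace:
start.  V:4 E:6  edges: 0-q->0 0-q->2 1-q->1 1-p->3 3-p->1 3-q->3
1. fire R2 via {0↦2, 1↦0}  →  V:4 E:5  edges: 0-q->2 1-q->1 1-p->3 3-p->1 3-q->3
2. fire R2 via {0↦2, 1↦3}  →  V:4 E:4  edges: 0-q->2 1-q->1 1-p->3 3-p->1
normal form: no rule applies after step 2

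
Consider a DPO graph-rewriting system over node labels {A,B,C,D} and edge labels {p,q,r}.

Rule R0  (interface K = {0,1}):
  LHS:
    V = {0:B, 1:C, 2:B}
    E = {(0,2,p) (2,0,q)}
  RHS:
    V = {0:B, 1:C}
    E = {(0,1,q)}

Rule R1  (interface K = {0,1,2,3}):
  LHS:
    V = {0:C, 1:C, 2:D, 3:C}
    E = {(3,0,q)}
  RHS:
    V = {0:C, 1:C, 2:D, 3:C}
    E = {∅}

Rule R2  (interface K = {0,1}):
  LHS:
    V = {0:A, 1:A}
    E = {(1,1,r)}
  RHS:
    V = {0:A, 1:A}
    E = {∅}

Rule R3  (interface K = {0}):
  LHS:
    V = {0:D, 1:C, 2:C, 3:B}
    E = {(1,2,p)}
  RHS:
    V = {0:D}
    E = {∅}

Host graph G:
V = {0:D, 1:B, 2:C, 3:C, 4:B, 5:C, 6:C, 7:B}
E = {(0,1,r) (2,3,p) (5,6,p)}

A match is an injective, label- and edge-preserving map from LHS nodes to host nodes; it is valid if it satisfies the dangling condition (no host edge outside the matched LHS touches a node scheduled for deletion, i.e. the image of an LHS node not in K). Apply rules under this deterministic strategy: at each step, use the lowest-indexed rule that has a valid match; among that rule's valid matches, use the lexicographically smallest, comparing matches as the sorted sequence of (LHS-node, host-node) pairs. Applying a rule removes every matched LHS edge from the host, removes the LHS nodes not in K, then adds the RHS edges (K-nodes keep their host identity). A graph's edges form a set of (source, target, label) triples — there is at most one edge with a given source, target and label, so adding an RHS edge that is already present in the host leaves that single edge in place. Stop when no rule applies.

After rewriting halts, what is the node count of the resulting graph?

Answer: 2

Rewrite trace:
start.  V:8 E:3  edges: 0-r->1 2-p->3 5-p->6
1. fire R3 via {0↦0, 1↦2, 2↦3, 3↦4}  →  V:5 E:2  edges: 0-r->1 5-p->6
2. fire R3 via {0↦0, 1↦5, 2↦6, 3↦7}  →  V:2 E:1  edges: 0-r->1
halt: no rule applies after step 2
NF nodes: {0:D, 1:B}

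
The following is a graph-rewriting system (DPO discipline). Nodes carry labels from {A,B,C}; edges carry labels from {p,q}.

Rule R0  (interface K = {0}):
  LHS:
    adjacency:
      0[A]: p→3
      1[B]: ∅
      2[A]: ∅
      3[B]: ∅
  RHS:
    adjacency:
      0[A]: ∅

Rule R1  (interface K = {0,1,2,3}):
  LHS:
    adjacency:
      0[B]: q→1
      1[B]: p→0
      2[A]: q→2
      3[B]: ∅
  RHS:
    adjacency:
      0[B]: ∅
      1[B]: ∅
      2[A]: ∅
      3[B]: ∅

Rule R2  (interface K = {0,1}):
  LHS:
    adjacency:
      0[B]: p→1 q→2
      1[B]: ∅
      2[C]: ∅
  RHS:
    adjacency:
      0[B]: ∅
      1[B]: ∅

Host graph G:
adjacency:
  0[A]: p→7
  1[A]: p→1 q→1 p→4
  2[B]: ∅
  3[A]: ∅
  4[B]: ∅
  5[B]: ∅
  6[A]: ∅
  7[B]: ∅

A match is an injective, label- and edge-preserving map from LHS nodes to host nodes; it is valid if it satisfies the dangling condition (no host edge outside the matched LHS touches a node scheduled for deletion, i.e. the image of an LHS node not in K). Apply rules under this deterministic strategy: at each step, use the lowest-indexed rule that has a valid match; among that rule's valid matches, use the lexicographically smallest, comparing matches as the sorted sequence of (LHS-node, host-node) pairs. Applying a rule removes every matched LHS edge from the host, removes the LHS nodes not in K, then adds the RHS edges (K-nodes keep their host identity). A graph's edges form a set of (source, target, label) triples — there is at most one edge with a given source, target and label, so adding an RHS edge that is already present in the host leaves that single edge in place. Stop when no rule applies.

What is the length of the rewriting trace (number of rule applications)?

start.  V:8 E:4  edges: 0-p->7 1-p->1 1-q->1 1-p->4
1. fire R0 via {0↦0, 1↦2, 2↦3, 3↦7}  →  V:5 E:3  edges: 1-p->1 1-q->1 1-p->4
2. fire R0 via {0↦1, 1↦5, 2↦0, 3↦4}  →  V:2 E:2  edges: 1-p->1 1-q->1
final graph: no rule applies after step 2

Answer: 2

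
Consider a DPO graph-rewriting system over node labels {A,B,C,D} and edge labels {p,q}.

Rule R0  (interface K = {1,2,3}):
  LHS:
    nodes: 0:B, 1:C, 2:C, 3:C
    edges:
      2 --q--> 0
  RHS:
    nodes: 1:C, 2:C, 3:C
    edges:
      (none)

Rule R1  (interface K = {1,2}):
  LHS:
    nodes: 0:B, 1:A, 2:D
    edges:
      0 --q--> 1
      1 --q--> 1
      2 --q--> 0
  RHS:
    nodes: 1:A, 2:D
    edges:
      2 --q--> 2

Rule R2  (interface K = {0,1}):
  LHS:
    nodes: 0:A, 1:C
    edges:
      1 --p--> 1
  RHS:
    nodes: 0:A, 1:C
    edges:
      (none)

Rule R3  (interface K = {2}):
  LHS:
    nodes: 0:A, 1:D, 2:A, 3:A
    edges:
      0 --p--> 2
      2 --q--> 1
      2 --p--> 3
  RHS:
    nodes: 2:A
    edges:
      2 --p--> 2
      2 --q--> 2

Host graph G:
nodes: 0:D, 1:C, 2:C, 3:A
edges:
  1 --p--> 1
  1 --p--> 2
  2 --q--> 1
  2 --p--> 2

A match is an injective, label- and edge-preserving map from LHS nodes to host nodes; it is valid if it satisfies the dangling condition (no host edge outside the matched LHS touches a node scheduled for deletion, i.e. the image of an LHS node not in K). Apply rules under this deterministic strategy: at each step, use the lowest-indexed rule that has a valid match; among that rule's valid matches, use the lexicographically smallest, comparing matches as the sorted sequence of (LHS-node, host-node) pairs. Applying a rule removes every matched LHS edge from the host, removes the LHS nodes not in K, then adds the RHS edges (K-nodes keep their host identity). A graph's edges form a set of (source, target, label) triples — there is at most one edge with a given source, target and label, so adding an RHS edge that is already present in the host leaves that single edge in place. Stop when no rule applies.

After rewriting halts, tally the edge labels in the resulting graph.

[0] host  ⇒  4 nodes, 4 edges  {1-p->1 1-p->2 2-q->1 2-p->2}
[1] R2 @ {0↦3, 1↦1}  ⇒  4 nodes, 3 edges  {1-p->2 2-q->1 2-p->2}
[2] R2 @ {0↦3, 1↦2}  ⇒  4 nodes, 2 edges  {1-p->2 2-q->1}
normal form: no rule applies after step 2
NF edges: [(1, 2, 'p'), (2, 1, 'q')]

Answer: p:1 q:1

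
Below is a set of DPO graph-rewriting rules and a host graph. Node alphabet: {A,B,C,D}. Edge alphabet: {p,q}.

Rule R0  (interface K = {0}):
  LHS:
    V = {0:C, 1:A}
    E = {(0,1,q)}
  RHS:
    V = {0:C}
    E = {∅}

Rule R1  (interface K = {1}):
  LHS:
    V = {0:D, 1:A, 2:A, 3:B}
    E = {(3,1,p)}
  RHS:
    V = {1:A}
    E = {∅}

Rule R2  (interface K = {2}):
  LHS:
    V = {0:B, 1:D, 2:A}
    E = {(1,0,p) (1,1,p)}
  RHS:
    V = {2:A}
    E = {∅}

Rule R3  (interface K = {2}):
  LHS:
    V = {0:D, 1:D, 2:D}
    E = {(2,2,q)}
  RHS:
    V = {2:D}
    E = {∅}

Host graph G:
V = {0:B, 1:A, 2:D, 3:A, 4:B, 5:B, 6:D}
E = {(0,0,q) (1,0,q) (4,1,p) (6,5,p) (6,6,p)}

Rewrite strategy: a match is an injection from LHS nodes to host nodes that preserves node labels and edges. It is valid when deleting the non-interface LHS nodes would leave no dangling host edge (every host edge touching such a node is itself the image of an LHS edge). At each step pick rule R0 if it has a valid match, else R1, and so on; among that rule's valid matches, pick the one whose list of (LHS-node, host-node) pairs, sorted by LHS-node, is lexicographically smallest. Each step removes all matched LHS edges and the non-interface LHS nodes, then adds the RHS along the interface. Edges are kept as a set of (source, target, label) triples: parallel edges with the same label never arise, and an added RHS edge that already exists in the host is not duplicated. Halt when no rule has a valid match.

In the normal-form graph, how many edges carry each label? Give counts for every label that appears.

[0] host  ⇒  7 nodes, 5 edges  {0-q->0 1-q->0 4-p->1 6-p->5 6-p->6}
[1] R1 @ {0↦2, 1↦1, 2↦3, 3↦4}  ⇒  4 nodes, 4 edges  {0-q->0 1-q->0 6-p->5 6-p->6}
[2] R2 @ {0↦5, 1↦6, 2↦1}  ⇒  2 nodes, 2 edges  {0-q->0 1-q->0}
halt: no rule applies after step 2
NF edges: [(0, 0, 'q'), (1, 0, 'q')]

Answer: q:2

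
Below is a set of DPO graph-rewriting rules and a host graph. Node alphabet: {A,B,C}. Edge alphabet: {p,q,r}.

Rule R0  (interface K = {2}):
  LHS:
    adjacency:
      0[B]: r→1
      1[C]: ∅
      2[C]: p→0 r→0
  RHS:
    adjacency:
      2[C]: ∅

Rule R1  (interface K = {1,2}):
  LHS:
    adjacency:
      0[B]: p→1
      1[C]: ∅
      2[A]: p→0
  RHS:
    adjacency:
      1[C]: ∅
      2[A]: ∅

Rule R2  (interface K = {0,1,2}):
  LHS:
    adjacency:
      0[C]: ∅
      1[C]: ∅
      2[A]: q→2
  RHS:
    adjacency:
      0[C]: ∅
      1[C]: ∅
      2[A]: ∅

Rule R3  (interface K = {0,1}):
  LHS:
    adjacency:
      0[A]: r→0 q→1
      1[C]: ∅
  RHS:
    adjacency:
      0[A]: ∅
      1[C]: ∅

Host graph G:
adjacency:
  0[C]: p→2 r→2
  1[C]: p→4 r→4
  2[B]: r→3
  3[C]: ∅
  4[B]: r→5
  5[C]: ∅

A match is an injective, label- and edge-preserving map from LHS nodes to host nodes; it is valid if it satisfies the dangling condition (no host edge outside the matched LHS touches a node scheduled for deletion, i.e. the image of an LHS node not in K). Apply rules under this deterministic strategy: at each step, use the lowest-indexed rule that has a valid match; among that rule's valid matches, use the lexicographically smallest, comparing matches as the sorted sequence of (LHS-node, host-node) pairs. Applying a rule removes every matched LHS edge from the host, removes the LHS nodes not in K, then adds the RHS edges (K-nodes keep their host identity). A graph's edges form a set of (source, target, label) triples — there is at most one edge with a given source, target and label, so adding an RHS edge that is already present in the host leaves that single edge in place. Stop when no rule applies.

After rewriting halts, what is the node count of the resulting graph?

Answer: 2

Derivation:
initial: |V|=6 |E|=6  E = 0-p->2 0-r->2 1-p->4 1-r->4 2-r->3 4-r->5
step 1: apply R0 at {0↦2, 1↦3, 2↦0}  → |V|=4 |E|=3  E = 1-p->4 1-r->4 4-r->5
step 2: apply R0 at {0↦4, 1↦5, 2↦1}  → |V|=2 |E|=0  E = ∅
final graph: no rule applies after step 2
NF nodes: {0:C, 1:C}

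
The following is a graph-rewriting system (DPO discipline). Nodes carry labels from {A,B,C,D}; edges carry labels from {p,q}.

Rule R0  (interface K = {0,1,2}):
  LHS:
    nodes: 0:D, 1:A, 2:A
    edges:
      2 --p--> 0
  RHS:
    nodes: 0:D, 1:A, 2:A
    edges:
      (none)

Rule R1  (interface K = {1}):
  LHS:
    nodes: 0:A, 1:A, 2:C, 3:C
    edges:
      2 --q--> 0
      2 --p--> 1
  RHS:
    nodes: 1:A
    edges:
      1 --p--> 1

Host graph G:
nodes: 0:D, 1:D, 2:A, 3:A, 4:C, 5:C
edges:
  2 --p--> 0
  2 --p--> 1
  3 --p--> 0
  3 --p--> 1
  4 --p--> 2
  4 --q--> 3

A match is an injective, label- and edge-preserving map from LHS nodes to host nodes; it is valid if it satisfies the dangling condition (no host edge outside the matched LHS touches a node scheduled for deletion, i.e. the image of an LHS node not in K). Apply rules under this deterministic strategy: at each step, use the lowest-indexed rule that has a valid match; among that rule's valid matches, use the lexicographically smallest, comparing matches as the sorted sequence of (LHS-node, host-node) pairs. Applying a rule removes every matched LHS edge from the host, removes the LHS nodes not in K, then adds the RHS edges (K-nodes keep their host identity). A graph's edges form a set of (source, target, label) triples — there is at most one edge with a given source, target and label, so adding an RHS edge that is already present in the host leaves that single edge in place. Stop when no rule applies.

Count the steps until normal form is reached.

Answer: 5

Derivation:
[0] host  ⇒  6 nodes, 6 edges  {2-p->0 2-p->1 3-p->0 3-p->1 4-p->2 4-q->3}
[1] R0 @ {0↦0, 1↦2, 2↦3}  ⇒  6 nodes, 5 edges  {2-p->0 2-p->1 3-p->1 4-p->2 4-q->3}
[2] R0 @ {0↦0, 1↦3, 2↦2}  ⇒  6 nodes, 4 edges  {2-p->1 3-p->1 4-p->2 4-q->3}
[3] R0 @ {0↦1, 1↦2, 2↦3}  ⇒  6 nodes, 3 edges  {2-p->1 4-p->2 4-q->3}
[4] R0 @ {0↦1, 1↦3, 2↦2}  ⇒  6 nodes, 2 edges  {4-p->2 4-q->3}
[5] R1 @ {0↦3, 1↦2, 2↦4, 3↦5}  ⇒  3 nodes, 1 edges  {2-p->2}
final graph: no rule applies after step 5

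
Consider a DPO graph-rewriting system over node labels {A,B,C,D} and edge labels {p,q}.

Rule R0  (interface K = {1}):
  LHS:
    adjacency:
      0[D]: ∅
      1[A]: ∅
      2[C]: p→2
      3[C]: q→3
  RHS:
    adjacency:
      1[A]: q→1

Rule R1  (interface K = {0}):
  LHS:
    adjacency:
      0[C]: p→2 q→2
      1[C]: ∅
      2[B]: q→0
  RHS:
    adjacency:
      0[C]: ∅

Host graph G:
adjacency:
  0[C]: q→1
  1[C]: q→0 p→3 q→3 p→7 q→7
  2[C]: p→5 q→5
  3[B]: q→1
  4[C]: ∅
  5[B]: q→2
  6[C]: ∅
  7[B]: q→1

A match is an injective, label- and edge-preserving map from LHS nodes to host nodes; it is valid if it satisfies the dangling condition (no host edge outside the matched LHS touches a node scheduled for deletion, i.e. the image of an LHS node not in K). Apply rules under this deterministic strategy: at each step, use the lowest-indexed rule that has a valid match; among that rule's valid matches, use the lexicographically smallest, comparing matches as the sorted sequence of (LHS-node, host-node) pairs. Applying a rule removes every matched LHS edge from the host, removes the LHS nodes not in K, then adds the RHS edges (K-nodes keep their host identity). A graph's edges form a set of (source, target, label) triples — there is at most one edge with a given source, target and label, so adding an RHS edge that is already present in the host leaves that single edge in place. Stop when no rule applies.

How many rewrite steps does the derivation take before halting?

Answer: 2

Derivation:
initial: |V|=8 |E|=11  E = 0-q->1 1-q->0 1-p->3 1-q->3 1-p->7 1-q->7 2-p->5 2-q->5 3-q->1 5-q->2 7-q->1
step 1: apply R1 at {0↦1, 1↦4, 2↦3}  → |V|=6 |E|=8  E = 0-q->1 1-q->0 1-p->7 1-q->7 2-p->5 2-q->5 5-q->2 7-q->1
step 2: apply R1 at {0↦1, 1↦6, 2↦7}  → |V|=4 |E|=5  E = 0-q->1 1-q->0 2-p->5 2-q->5 5-q->2
final graph: no rule applies after step 2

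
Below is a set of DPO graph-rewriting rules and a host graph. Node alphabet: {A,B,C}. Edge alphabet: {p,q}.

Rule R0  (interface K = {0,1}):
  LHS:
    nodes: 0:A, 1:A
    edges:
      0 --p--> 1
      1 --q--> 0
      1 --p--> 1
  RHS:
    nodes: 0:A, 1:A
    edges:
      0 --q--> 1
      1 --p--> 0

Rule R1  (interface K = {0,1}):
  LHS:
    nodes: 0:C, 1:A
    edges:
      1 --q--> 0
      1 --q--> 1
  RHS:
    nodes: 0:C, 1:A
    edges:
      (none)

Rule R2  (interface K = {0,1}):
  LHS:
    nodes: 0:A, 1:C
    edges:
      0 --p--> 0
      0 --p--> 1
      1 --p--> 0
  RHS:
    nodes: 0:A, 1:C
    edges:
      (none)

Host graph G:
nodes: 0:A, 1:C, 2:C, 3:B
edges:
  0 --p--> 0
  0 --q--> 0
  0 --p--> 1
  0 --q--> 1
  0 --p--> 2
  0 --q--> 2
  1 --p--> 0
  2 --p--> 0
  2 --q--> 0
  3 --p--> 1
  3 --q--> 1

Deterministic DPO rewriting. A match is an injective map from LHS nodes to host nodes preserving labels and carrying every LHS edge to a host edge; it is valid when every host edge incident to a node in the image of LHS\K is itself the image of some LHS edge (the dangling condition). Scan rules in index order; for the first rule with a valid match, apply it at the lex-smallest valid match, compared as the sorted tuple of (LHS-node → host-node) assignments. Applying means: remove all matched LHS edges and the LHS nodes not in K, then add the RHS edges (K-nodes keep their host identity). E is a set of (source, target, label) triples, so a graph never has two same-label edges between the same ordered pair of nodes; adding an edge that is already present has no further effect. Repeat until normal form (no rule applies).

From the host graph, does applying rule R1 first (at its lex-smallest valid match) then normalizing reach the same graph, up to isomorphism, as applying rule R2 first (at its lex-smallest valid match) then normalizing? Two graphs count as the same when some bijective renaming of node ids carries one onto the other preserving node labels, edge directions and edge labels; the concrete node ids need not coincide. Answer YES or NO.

branch R1-first: apply at {0↦1, 1↦0} → |E|=9, then 1 more step(s) → NF |V|=4 |E|=6 V={0:A, 1:C, 2:C, 3:B} E=0-p->2 0-q->2 2-p->0 2-q->0 3-p->1 3-q->1
branch R2-first: apply at {0↦0, 1↦1} → |E|=8, then 1 more step(s) → NF |V|=4 |E|=6 V={0:A, 1:C, 2:C, 3:B} E=0-p->2 0-q->2 2-p->0 2-q->0 3-p->1 3-q->1
graphs isomorphic (equal up to label-preserving node renaming)

Answer: YES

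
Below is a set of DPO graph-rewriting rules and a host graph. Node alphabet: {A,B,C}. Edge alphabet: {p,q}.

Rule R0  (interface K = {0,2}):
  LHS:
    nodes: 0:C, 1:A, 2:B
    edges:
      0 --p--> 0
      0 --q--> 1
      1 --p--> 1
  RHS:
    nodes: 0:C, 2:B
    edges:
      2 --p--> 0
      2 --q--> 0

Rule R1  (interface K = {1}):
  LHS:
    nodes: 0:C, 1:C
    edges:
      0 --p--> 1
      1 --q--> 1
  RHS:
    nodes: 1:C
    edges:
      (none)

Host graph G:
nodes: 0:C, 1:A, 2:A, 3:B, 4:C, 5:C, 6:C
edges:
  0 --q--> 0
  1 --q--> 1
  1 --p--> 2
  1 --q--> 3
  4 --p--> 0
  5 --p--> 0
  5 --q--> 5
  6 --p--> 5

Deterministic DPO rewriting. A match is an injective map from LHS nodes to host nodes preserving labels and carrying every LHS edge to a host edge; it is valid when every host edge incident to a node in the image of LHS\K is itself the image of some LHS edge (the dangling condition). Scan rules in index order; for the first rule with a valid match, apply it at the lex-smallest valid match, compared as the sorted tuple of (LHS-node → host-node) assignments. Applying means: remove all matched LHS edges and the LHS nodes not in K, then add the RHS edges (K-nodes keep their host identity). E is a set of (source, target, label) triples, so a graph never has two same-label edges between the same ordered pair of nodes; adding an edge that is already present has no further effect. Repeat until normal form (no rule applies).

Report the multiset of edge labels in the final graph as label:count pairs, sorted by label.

[0] host  ⇒  7 nodes, 8 edges  {0-q->0 1-q->1 1-p->2 1-q->3 4-p->0 5-p->0 5-q->5 6-p->5}
[1] R1 @ {0↦4, 1↦0}  ⇒  6 nodes, 6 edges  {1-q->1 1-p->2 1-q->3 5-p->0 5-q->5 6-p->5}
[2] R1 @ {0↦6, 1↦5}  ⇒  5 nodes, 4 edges  {1-q->1 1-p->2 1-q->3 5-p->0}
normal form: no rule applies after step 2
NF edges: [(1, 1, 'q'), (1, 2, 'p'), (1, 3, 'q'), (5, 0, 'p')]

Answer: p:2 q:2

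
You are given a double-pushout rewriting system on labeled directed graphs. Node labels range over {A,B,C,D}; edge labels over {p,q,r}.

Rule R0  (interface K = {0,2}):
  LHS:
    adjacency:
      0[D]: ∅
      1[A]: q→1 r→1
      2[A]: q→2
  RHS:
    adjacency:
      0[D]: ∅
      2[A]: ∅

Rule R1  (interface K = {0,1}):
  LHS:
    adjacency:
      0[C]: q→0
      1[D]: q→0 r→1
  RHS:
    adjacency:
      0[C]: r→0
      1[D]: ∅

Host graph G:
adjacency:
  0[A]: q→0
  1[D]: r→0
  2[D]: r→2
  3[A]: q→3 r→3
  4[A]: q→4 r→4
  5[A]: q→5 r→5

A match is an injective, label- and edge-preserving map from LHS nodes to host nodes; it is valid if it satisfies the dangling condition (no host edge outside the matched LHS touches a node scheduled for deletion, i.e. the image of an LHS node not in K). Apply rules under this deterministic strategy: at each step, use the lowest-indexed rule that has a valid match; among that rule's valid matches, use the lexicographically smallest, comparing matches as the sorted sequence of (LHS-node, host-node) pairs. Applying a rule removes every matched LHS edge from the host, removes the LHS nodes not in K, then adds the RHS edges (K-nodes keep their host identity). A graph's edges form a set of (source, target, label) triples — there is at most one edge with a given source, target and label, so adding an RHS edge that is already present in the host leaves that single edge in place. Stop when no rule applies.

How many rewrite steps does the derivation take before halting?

Answer: 2

Derivation:
start.  V:6 E:9  edges: 0-q->0 1-r->0 2-r->2 3-q->3 3-r->3 4-q->4 4-r->4 5-q->5 5-r->5
1. fire R0 via {0↦1, 1↦3, 2↦0}  →  V:5 E:6  edges: 1-r->0 2-r->2 4-q->4 4-r->4 5-q->5 5-r->5
2. fire R0 via {0↦1, 1↦4, 2↦5}  →  V:4 E:3  edges: 1-r->0 2-r->2 5-r->5
normal form: no rule applies after step 2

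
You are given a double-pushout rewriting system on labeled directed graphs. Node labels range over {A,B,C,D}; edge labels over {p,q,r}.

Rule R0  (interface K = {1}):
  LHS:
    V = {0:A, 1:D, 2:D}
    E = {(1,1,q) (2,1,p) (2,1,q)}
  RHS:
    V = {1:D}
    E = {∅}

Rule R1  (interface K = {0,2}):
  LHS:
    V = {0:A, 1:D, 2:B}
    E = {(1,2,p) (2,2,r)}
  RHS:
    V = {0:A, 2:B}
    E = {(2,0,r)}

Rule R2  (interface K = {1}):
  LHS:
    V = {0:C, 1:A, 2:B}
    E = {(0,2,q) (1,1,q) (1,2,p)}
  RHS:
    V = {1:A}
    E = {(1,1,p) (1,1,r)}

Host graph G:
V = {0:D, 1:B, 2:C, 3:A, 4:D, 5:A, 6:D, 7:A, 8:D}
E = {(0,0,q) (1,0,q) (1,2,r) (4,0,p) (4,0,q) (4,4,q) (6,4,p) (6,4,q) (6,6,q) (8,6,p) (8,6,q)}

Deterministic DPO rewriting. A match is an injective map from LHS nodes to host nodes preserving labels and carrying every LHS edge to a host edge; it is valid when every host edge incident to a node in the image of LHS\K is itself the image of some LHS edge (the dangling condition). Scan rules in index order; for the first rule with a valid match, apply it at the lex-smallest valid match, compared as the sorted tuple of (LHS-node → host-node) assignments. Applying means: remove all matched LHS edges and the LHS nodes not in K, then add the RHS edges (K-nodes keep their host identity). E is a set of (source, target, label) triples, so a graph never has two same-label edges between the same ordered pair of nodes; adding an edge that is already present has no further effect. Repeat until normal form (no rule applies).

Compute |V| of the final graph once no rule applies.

[0] host  ⇒  9 nodes, 11 edges  {0-q->0 1-q->0 1-r->2 4-p->0 4-q->0 4-q->4 6-p->4 6-q->4 6-q->6 8-p->6 8-q->6}
[1] R0 @ {0↦3, 1↦6, 2↦8}  ⇒  7 nodes, 8 edges  {0-q->0 1-q->0 1-r->2 4-p->0 4-q->0 4-q->4 6-p->4 6-q->4}
[2] R0 @ {0↦5, 1↦4, 2↦6}  ⇒  5 nodes, 5 edges  {0-q->0 1-q->0 1-r->2 4-p->0 4-q->0}
[3] R0 @ {0↦7, 1↦0, 2↦4}  ⇒  3 nodes, 2 edges  {1-q->0 1-r->2}
final graph: no rule applies after step 3
NF nodes: {0:D, 1:B, 2:C}

Answer: 3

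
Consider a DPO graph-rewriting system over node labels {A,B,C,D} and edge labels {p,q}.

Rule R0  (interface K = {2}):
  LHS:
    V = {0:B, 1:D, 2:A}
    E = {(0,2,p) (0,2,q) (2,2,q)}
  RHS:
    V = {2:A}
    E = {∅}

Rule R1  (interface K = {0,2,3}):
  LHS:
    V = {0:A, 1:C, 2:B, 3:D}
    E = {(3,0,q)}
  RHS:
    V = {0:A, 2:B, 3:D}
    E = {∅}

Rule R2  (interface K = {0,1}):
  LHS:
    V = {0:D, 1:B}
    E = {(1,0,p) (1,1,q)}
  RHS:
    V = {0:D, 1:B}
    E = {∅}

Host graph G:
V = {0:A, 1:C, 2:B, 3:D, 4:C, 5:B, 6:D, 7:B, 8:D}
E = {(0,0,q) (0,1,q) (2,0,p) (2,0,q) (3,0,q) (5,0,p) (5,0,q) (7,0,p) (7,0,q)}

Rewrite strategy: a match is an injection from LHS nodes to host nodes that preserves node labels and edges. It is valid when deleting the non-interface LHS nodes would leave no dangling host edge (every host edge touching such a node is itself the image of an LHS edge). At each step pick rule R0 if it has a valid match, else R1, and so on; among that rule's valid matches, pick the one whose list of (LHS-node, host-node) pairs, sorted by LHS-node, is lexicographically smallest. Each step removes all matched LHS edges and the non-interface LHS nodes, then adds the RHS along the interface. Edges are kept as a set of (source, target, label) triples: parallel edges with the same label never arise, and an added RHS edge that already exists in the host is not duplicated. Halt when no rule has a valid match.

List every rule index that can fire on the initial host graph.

R0: 6 valid matches — {0↦2, 1↦6, 2↦0}, {0↦2, 1↦8, 2↦0}, {0↦5, 1↦6, 2↦0} (+3 more)
R1: 3 valid matches — {0↦0, 1↦4, 2↦2, 3↦3}, {0↦0, 1↦4, 2↦5, 3↦3}, {0↦0, 1↦4, 2↦7, 3↦3}
R2: no valid match — LHS pattern not found

Answer: [R0,R1]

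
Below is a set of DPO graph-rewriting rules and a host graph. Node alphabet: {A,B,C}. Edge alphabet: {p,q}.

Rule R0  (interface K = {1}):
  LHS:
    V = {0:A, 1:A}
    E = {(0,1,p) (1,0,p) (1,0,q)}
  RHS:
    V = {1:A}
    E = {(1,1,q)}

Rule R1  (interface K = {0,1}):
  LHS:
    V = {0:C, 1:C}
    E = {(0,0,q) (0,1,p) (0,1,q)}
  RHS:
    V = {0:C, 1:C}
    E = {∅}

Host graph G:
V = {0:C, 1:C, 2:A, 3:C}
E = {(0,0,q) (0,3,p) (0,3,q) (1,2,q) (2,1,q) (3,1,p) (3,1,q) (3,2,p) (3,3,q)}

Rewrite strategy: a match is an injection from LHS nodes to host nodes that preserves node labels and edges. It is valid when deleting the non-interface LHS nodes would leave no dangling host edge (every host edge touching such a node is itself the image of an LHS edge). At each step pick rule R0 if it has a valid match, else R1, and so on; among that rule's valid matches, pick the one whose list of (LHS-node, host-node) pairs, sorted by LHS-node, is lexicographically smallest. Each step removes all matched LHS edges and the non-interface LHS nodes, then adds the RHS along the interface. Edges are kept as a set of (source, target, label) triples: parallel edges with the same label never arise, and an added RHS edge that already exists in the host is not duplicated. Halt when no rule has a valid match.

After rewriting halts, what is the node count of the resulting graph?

start.  V:4 E:9  edges: 0-q->0 0-p->3 0-q->3 1-q->2 2-q->1 3-p->1 3-q->1 3-p->2 3-q->3
1. fire R1 via {0↦0, 1↦3}  →  V:4 E:6  edges: 1-q->2 2-q->1 3-p->1 3-q->1 3-p->2 3-q->3
2. fire R1 via {0↦3, 1↦1}  →  V:4 E:3  edges: 1-q->2 2-q->1 3-p->2
normal form: no rule applies after step 2
NF nodes: {0:C, 1:C, 2:A, 3:C}

Answer: 4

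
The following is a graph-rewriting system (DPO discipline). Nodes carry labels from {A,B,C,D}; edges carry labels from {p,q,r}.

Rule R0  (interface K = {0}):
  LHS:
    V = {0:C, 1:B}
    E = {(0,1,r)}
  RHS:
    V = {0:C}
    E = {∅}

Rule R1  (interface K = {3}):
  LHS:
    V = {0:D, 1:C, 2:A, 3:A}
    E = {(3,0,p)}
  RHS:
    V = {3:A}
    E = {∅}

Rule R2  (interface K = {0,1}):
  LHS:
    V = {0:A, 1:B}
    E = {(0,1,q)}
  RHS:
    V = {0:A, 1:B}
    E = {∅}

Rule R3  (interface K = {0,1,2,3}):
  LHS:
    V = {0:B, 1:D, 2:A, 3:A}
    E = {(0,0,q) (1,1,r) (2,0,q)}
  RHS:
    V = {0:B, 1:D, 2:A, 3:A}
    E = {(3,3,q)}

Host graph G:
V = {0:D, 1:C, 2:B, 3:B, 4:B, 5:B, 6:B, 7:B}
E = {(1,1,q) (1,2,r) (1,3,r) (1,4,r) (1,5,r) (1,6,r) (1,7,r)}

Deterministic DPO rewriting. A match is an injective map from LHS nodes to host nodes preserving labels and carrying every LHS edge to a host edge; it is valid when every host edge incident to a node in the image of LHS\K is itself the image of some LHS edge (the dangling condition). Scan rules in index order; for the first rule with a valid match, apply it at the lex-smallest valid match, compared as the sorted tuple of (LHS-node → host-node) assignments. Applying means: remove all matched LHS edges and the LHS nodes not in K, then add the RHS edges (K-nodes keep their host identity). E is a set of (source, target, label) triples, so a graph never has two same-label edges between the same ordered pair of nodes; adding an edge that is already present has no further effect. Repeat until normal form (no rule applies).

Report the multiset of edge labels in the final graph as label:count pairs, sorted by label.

Answer: q:1

Rewrite trace:
[0] host  ⇒  8 nodes, 7 edges  {1-q->1 1-r->2 1-r->3 1-r->4 1-r->5 1-r->6 1-r->7}
[1] R0 @ {0↦1, 1↦2}  ⇒  7 nodes, 6 edges  {1-q->1 1-r->3 1-r->4 1-r->5 1-r->6 1-r->7}
[2] R0 @ {0↦1, 1↦3}  ⇒  6 nodes, 5 edges  {1-q->1 1-r->4 1-r->5 1-r->6 1-r->7}
[3] R0 @ {0↦1, 1↦4}  ⇒  5 nodes, 4 edges  {1-q->1 1-r->5 1-r->6 1-r->7}
[4] R0 @ {0↦1, 1↦5}  ⇒  4 nodes, 3 edges  {1-q->1 1-r->6 1-r->7}
[5] R0 @ {0↦1, 1↦6}  ⇒  3 nodes, 2 edges  {1-q->1 1-r->7}
[6] R0 @ {0↦1, 1↦7}  ⇒  2 nodes, 1 edges  {1-q->1}
final graph: no rule applies after step 6
NF edges: [(1, 1, 'q')]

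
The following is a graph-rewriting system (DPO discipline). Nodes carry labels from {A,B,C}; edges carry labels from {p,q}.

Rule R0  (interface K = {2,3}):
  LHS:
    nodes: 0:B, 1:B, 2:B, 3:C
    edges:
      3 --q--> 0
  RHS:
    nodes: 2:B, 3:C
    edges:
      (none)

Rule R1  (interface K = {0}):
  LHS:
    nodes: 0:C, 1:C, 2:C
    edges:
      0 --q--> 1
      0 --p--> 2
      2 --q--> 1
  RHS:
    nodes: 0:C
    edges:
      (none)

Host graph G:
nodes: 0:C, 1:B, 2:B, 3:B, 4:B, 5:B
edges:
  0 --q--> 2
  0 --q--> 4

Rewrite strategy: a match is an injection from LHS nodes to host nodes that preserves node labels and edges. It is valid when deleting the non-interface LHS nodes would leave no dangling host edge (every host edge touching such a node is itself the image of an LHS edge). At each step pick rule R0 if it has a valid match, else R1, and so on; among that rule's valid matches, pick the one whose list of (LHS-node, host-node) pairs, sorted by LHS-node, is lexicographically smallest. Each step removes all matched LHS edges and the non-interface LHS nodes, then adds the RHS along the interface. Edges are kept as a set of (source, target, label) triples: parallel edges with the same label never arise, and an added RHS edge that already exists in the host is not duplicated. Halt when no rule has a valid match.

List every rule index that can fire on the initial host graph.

Answer: [R0]

Derivation:
R0: 18 valid matches — {0↦2, 1↦1, 2↦3, 3↦0}, {0↦2, 1↦1, 2↦4, 3↦0}, {0↦2, 1↦1, 2↦5, 3↦0} (+15 more)
R1: no valid match — LHS pattern not found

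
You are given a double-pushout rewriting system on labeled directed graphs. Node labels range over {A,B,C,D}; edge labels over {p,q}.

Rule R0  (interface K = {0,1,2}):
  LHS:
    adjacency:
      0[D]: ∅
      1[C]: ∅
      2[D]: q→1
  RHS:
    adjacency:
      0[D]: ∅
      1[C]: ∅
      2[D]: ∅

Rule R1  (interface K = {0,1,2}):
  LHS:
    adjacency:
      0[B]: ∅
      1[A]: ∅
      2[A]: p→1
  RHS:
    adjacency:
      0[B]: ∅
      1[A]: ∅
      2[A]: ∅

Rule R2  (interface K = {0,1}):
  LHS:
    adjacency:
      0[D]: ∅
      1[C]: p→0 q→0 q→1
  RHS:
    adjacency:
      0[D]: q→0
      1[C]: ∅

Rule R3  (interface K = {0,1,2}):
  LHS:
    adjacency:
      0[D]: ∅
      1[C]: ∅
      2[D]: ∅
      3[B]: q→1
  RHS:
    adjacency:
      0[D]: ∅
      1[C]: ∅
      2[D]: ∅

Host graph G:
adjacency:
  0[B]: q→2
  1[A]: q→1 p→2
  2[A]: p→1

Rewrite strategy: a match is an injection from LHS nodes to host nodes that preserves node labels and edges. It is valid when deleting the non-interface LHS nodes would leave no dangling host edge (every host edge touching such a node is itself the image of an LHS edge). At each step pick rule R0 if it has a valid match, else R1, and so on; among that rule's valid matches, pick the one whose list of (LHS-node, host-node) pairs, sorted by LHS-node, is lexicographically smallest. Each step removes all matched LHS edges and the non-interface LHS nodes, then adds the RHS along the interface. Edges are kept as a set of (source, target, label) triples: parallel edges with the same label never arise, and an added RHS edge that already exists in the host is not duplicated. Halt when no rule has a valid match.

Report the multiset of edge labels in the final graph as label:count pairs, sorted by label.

[0] host  ⇒  3 nodes, 4 edges  {0-q->2 1-q->1 1-p->2 2-p->1}
[1] R1 @ {0↦0, 1↦1, 2↦2}  ⇒  3 nodes, 3 edges  {0-q->2 1-q->1 1-p->2}
[2] R1 @ {0↦0, 1↦2, 2↦1}  ⇒  3 nodes, 2 edges  {0-q->2 1-q->1}
halt: no rule applies after step 2
NF edges: [(0, 2, 'q'), (1, 1, 'q')]

Answer: q:2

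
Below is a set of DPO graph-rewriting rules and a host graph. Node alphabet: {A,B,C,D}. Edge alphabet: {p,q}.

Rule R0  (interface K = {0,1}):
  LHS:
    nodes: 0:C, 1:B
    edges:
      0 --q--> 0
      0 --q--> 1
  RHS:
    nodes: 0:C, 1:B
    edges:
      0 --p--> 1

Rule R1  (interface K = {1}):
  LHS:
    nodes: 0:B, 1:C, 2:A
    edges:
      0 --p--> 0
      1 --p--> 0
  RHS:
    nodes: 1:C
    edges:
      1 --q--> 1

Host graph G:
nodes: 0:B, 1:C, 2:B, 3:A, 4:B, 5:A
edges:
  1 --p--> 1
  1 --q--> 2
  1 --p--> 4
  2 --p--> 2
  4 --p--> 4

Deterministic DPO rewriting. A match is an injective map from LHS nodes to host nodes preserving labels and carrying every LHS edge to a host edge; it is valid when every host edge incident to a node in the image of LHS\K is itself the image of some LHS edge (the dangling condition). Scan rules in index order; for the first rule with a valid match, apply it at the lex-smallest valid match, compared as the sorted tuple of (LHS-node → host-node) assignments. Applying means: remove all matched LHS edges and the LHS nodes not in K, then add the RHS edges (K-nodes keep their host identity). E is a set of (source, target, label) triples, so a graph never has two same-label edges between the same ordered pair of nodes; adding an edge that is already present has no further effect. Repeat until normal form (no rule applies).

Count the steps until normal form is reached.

Answer: 3

Rewrite trace:
initial: |V|=6 |E|=5  E = 1-p->1 1-q->2 1-p->4 2-p->2 4-p->4
step 1: apply R1 at {0↦4, 1↦1, 2↦3}  → |V|=4 |E|=4  E = 1-p->1 1-q->1 1-q->2 2-p->2
step 2: apply R0 at {0↦1, 1↦2}  → |V|=4 |E|=3  E = 1-p->1 1-p->2 2-p->2
step 3: apply R1 at {0↦2, 1↦1, 2↦5}  → |V|=2 |E|=2  E = 1-p->1 1-q->1
final graph: no rule applies after step 3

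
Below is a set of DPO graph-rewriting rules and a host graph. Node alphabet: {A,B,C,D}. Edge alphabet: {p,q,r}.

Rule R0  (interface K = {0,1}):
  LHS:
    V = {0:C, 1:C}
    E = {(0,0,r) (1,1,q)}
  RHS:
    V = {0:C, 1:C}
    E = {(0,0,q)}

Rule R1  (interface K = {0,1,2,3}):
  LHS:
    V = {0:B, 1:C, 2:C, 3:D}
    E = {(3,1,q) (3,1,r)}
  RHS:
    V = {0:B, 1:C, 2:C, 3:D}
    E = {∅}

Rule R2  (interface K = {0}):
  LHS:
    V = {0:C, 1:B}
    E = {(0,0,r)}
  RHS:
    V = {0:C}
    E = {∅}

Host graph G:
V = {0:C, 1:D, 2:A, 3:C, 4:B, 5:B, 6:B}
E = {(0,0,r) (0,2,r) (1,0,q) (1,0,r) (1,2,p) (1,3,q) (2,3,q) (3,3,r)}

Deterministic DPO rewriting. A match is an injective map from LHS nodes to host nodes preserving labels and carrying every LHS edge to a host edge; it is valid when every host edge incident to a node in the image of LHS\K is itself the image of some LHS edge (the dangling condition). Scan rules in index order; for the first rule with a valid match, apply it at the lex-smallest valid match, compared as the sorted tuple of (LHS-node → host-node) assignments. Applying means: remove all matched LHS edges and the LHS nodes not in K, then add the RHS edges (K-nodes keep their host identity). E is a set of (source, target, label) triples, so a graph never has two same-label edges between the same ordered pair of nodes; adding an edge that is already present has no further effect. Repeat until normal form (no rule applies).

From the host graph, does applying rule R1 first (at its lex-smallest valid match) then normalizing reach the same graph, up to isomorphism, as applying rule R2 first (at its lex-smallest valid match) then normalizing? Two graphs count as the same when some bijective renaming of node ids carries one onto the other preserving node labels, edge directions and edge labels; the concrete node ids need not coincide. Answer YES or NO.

Answer: YES

Derivation:
branch R1-first: apply at {0↦4, 1↦0, 2↦3, 3↦1} → |E|=6, then 2 more step(s) → NF |V|=5 |E|=4 V={0:C, 1:D, 2:A, 3:C, 6:B} E=0-r->2 1-p->2 1-q->3 2-q->3
branch R2-first: apply at {0↦0, 1↦4} → |E|=7, then 2 more step(s) → NF |V|=5 |E|=4 V={0:C, 1:D, 2:A, 3:C, 6:B} E=0-r->2 1-p->2 1-q->3 2-q->3
graphs isomorphic (equal up to label-preserving node renaming)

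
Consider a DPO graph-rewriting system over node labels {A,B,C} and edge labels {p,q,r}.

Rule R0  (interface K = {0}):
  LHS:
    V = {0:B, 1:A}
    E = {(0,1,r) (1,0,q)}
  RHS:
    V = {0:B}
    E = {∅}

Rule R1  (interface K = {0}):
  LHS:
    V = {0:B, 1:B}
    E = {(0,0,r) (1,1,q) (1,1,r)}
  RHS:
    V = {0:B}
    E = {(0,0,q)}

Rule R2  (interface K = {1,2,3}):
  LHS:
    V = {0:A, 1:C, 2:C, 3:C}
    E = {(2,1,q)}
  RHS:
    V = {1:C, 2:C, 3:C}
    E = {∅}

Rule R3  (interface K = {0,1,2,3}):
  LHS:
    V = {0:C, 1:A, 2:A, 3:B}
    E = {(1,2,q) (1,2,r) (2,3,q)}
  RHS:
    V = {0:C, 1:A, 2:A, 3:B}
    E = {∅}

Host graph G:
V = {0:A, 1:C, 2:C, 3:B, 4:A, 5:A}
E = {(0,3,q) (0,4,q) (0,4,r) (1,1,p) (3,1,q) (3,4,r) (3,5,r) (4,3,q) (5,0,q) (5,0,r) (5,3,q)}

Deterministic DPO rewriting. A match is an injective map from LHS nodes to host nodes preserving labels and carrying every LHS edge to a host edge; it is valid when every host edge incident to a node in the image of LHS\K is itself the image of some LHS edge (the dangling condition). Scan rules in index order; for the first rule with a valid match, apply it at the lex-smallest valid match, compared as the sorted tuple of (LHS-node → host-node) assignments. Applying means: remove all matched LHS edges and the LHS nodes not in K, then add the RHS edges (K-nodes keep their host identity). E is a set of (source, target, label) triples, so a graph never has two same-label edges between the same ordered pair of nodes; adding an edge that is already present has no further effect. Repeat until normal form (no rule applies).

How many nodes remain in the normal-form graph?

Answer: 5

Rewrite trace:
initial: |V|=6 |E|=11  E = 0-q->3 0-q->4 0-r->4 1-p->1 3-q->1 3-r->4 3-r->5 4-q->3 5-q->0 5-r->0 5-q->3
step 1: apply R3 at {0↦1, 1↦0, 2↦4, 3↦3}  → |V|=6 |E|=8  E = 0-q->3 1-p->1 3-q->1 3-r->4 3-r->5 5-q->0 5-r->0 5-q->3
step 2: apply R3 at {0↦1, 1↦5, 2↦0, 3↦3}  → |V|=6 |E|=5  E = 1-p->1 3-q->1 3-r->4 3-r->5 5-q->3
step 3: apply R0 at {0↦3, 1↦5}  → |V|=5 |E|=3  E = 1-p->1 3-q->1 3-r->4
normal form: no rule applies after step 3
NF nodes: {0:A, 1:C, 2:C, 3:B, 4:A}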